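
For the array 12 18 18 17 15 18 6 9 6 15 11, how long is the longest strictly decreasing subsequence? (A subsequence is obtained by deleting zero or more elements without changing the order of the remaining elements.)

5

Let dp[i] be the longest decreasing subsequence ending at position i. Then dp = [1, 1, 1, 2, 3, 1, 4, 4, 5, 3, 4].
The maximum is 5; one witness is 18, 17, 15, 9, 6 at positions 2,4,5,8,9.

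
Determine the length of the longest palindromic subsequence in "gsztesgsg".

5

One longest palindromic subsequence is gsgsg (positions 1,2,7,8,9); it reads the same forward and backward, and the interval DP gives dp[1][9] = 5.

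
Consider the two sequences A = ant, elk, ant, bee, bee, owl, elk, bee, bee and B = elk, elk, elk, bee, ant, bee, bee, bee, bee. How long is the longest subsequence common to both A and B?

Backtracking the LCS table gives one alignment: elk (A2,B3) → ant (A3,B5) → bee (A4,B6) → bee (A5,B7) → bee (A8,B8) → bee (A9,B9).
So the longest common subsequence has length 6.

6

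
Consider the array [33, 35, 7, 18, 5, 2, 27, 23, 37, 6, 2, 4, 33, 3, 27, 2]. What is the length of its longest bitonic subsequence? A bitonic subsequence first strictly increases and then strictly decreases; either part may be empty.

One longest bitonic subsequence is 33, 35, 27, 23, 6, 4, 3, 2 (positions 1,2,7,8,10,12,14,16): it rises to 35 then falls. Length 8 is optimal.

8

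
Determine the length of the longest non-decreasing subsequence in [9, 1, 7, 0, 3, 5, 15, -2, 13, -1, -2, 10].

Scanning left to right, the best length ending at each element is: 9→1, 1→1, 7→2, 0→1, 3→2, 5→3, 15→4, -2→1, 13→4, -1→2, -2→2, 10→4.
So the longest non-decreasing subsequence has length 4, e.g. 1, 3, 5, 15.

4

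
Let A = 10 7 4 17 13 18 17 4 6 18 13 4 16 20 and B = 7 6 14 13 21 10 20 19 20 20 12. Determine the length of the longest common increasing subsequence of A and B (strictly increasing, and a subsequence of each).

For each value that appears in both, track the longest common increasing run ending there.
The best achievable length is 3; one witness is 7, 13, 20 (A-positions 2,5,14, B-positions 1,4,7).

3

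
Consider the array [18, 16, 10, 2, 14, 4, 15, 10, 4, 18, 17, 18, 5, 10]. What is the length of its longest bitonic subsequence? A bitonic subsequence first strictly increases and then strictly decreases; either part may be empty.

6

One longest bitonic subsequence is 10, 14, 15, 18, 17, 10 (positions 3,5,7,10,11,14): it rises to 18 then falls. Length 6 is optimal.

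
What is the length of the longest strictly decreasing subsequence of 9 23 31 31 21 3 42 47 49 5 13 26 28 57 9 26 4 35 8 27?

Scanning left to right, the best length ending at each element is: 9→1, 23→1, 31→1, 31→1, 21→2, 3→3, 42→1, 47→1, 49→1, 5→3, 13→3, 26→2, 28→2, 57→1, 9→4, 26→3, 4→5, 35→2, 8→5, 27→3.
So the longest decreasing subsequence has length 5, e.g. 23, 21, 13, 9, 4.

5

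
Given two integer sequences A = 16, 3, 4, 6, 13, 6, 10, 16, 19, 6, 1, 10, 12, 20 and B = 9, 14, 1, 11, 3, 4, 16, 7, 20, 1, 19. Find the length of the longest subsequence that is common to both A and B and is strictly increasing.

For each value that appears in both, track the longest common increasing run ending there.
The best achievable length is 4; one witness is 3, 4, 16, 20 (A-positions 2,3,8,14, B-positions 5,6,7,9).

4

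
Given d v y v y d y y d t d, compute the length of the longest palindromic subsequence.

7

Using dp[i][j] = 2 + dp[i+1][j−1] if the ends match, else max(dp[i+1][j], dp[i][j−1]):
dp[1][11] = 7. A witness is dyydyyd at positions 1,3,5,6,7,8,11.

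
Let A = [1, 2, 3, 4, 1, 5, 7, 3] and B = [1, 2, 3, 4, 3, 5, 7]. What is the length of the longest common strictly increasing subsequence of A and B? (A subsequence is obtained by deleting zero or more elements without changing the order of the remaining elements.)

A longest common strictly increasing subsequence is 1, 2, 3, 4, 5, 7 (length 6); it appears in order in both A and B, and no longer such subsequence exists.

6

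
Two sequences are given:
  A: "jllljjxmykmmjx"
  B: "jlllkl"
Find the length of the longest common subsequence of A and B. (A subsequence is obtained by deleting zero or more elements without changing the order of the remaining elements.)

5

A longest common subsequence is jlllk (length 5); the LCS DP confirms no longer common subsequence exists.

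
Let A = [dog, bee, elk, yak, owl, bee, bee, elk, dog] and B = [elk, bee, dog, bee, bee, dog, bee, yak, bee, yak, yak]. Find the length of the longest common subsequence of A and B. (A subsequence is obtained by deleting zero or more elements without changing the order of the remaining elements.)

Backtracking the LCS table gives one alignment: dog (A1,B6) → bee (A2,B7) → yak (A4,B8) → bee (A6,B9).
So the longest common subsequence has length 4.

4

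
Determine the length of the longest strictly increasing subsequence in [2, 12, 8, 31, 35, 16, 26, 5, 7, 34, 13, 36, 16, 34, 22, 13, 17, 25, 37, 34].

8

One longest increasing subsequence is 2, 5, 7, 13, 16, 22, 25, 37 (positions 1,8,9,11,13,15,18,19), of length 8; no longer one exists.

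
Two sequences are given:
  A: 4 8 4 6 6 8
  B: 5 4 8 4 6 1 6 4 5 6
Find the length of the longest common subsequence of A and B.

Backtracking the LCS table gives one alignment: 4 (A1,B2) → 8 (A2,B3) → 4 (A3,B4) → 6 (A4,B7) → 6 (A5,B10).
So the longest common subsequence has length 5.

5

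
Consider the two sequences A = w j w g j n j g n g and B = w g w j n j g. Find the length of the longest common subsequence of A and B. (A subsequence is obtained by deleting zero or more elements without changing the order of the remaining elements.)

6

A longest common subsequence is wwjnjg (length 6); the LCS DP confirms no longer common subsequence exists.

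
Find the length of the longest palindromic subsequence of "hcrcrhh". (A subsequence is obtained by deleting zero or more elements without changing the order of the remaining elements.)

5

One longest palindromic subsequence is hrcrh (positions 1,3,4,5,7); it reads the same forward and backward, and the interval DP gives dp[1][7] = 5.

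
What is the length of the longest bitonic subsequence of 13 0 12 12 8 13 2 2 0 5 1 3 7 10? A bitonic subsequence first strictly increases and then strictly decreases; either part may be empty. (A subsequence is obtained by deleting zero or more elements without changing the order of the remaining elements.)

One longest bitonic subsequence is 13, 12, 8, 5, 3 (positions 1,4,5,10,12): it rises to 13 then falls. Length 5 is optimal.

5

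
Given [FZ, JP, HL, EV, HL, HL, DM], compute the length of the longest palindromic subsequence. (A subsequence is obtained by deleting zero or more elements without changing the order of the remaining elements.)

3

Using dp[i][j] = 2 + dp[i+1][j−1] if the ends match, else max(dp[i+1][j], dp[i][j−1]):
dp[1][7] = 3. A witness is HL HL HL at positions 3,5,6.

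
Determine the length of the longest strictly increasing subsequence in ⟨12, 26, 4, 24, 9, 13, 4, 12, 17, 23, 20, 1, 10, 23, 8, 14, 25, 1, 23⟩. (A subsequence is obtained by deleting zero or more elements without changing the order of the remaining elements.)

One longest increasing subsequence is 4, 9, 13, 17, 20, 23, 25 (positions 3,5,6,9,11,14,17), of length 7; no longer one exists.

7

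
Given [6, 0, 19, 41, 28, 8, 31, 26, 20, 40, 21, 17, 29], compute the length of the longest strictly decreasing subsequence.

5

Let dp[i] be the longest decreasing subsequence ending at position i. Then dp = [1, 2, 1, 1, 2, 3, 2, 3, 4, 2, 4, 5, 3].
The maximum is 5; one witness is 41, 28, 26, 20, 17 at positions 4,5,8,9,12.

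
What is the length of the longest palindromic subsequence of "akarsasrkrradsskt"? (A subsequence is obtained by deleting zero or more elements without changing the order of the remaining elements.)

One longest palindromic subsequence is kssrrrssk (positions 2,5,7,8,10,11,14,15,16); it reads the same forward and backward, and the interval DP gives dp[1][17] = 9.

9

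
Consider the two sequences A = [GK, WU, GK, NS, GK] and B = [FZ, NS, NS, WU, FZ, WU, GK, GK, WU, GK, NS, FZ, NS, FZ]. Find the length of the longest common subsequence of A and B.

4

Backtracking the LCS table gives one alignment: GK (A1,B8) → WU (A2,B9) → GK (A3,B10) → NS (A4,B13).
So the longest common subsequence has length 4.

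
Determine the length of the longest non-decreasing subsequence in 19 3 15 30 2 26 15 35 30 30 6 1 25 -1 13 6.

One longest non-decreasing subsequence is 3, 15, 30, 30, 30 (positions 2,3,4,9,10), of length 5; no longer one exists.

5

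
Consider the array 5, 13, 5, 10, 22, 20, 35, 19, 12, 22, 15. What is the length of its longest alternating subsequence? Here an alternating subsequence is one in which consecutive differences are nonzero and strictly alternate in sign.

Track the best alternating length ending on an up-step vs a down-step at each position: up/down = 1/1, 2/1, 1/3, 4/3, 4/1, 4/5, 6/1, 4/7, 4/7, 8/7, 8/9.
The maximum over both is 9; one such subsequence is 5, 13, 5, 22, 20, 35, 19, 22, 15.

9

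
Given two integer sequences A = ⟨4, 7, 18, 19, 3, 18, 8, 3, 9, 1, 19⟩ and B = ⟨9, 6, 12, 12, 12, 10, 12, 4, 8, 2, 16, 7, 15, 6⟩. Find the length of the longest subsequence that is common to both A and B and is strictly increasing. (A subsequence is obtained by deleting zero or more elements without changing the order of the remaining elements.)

A longest common strictly increasing subsequence is 4, 8 (length 2); it appears in order in both A and B, and no longer such subsequence exists.

2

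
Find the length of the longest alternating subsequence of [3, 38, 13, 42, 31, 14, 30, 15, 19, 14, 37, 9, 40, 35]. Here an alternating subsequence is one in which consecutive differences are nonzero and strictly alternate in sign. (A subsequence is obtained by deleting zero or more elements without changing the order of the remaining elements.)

13

A longest alternating subsequence is 3, 38, 13, 42, 14, 30, 15, 19, 14, 37, 9, 40, 35 (positions 1,2,3,4,6,7,8,9,10,11,12,13,14); its 12 consecutive differences strictly alternate in sign, and length 13 is optimal.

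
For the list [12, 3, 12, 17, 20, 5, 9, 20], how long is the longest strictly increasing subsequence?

Let dp[i] be the longest increasing subsequence ending at position i. Then dp = [1, 1, 2, 3, 4, 2, 3, 4].
The maximum is 4; one witness is 3, 12, 17, 20 at positions 2,3,4,5.

4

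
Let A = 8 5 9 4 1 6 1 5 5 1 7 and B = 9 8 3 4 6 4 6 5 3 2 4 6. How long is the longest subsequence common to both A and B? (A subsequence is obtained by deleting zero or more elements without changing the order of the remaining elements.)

A longest common subsequence is 8, 5, 4, 6 (length 4); the LCS DP confirms no longer common subsequence exists.

4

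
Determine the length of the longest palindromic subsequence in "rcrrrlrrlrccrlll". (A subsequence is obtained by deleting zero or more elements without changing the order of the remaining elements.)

One longest palindromic subsequence is rcrrrlrrrcr (positions 1,2,3,4,5,6,7,8,10,12,13); it reads the same forward and backward, and the interval DP gives dp[1][16] = 11.

11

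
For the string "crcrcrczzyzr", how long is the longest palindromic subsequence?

One longest palindromic subsequence is rcrcrcr (positions 2,3,4,5,6,7,12); it reads the same forward and backward, and the interval DP gives dp[1][12] = 7.

7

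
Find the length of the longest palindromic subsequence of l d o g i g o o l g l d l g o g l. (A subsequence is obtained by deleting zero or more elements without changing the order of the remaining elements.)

One longest palindromic subsequence is lgogldlgogl (positions 1,4,7,10,11,12,13,14,15,16,17); it reads the same forward and backward, and the interval DP gives dp[1][17] = 11.

11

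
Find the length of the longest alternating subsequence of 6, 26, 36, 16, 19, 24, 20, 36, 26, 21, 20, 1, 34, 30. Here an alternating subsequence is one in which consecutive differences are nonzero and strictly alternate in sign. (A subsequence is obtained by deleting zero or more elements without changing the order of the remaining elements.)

A longest alternating subsequence is 6, 26, 16, 24, 20, 36, 26, 34, 30 (positions 1,2,4,6,7,8,9,13,14); its 8 consecutive differences strictly alternate in sign, and length 9 is optimal.

9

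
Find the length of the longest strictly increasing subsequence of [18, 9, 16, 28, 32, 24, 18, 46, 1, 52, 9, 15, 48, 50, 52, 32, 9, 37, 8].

8

Let dp[i] be the longest increasing subsequence ending at position i. Then dp = [1, 1, 2, 3, 4, 3, 3, 5, 1, 6, 2, 3, 6, 7, 8, 4, 2, 5, 2].
The maximum is 8; one witness is 9, 16, 28, 32, 46, 48, 50, 52 at positions 2,3,4,5,8,13,14,15.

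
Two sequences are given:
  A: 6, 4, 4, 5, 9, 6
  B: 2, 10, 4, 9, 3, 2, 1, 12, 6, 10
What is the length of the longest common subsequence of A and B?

3

A longest common subsequence is 4, 9, 6 (length 3); the LCS DP confirms no longer common subsequence exists.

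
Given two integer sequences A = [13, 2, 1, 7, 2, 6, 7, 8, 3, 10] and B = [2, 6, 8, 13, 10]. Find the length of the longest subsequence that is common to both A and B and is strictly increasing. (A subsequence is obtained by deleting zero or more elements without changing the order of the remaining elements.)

For each value that appears in both, track the longest common increasing run ending there.
The best achievable length is 4; one witness is 2, 6, 8, 10 (A-positions 2,6,8,10, B-positions 1,2,3,5).

4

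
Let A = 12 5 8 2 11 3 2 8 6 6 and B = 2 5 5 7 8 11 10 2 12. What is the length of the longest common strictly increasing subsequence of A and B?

3

A longest common strictly increasing subsequence is 5, 8, 11 (length 3); it appears in order in both A and B, and no longer such subsequence exists.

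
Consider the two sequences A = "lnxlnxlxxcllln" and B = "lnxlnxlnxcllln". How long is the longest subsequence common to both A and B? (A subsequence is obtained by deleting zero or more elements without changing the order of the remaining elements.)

13

A longest common subsequence is lnxlnxlxcllln (length 13); the LCS DP confirms no longer common subsequence exists.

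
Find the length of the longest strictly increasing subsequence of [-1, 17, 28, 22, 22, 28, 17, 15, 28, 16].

4

Let dp[i] be the longest increasing subsequence ending at position i. Then dp = [1, 2, 3, 3, 3, 4, 2, 2, 4, 3].
The maximum is 4; one witness is -1, 17, 22, 28 at positions 1,2,4,6.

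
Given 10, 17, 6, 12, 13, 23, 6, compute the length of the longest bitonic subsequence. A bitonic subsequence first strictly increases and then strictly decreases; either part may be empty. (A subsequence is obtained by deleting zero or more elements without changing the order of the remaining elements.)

5

One longest bitonic subsequence is 10, 12, 13, 23, 6 (positions 1,4,5,6,7): it rises to 23 then falls. Length 5 is optimal.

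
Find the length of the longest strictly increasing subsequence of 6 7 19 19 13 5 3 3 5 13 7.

3

Let dp[i] be the longest increasing subsequence ending at position i. Then dp = [1, 2, 3, 3, 3, 1, 1, 1, 2, 3, 3].
The maximum is 3; one witness is 6, 7, 19 at positions 1,2,3.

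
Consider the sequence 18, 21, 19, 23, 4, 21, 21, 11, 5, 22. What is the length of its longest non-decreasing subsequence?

Scanning left to right, the best length ending at each element is: 18→1, 21→2, 19→2, 23→3, 4→1, 21→3, 21→4, 11→2, 5→2, 22→5.
So the longest non-decreasing subsequence has length 5, e.g. 18, 21, 21, 21, 22.

5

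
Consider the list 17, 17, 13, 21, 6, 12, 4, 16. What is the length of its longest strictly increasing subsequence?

One longest increasing subsequence is 6, 12, 16 (positions 5,6,8), of length 3; no longer one exists.

3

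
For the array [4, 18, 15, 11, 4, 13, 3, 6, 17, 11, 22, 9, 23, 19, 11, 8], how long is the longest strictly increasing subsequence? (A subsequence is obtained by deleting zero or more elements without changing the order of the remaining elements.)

One longest increasing subsequence is 4, 11, 13, 17, 22, 23 (positions 1,4,6,9,11,13), of length 6; no longer one exists.

6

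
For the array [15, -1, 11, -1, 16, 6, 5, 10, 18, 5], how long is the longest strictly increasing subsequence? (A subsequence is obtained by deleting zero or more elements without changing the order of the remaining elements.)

One longest increasing subsequence is -1, 11, 16, 18 (positions 2,3,5,9), of length 4; no longer one exists.

4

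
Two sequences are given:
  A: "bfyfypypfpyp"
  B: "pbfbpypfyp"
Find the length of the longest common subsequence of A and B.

A longest common subsequence is bfpypfyp (length 8); the LCS DP confirms no longer common subsequence exists.

8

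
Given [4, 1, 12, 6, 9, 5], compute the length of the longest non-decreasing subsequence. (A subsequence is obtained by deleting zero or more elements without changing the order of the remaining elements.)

3

Scanning left to right, the best length ending at each element is: 4→1, 1→1, 12→2, 6→2, 9→3, 5→2.
So the longest non-decreasing subsequence has length 3, e.g. 4, 6, 9.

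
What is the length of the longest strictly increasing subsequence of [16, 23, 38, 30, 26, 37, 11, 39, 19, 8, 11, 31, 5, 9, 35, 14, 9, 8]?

Let dp[i] be the longest increasing subsequence ending at position i. Then dp = [1, 2, 3, 3, 3, 4, 1, 5, 2, 1, 2, 4, 1, 2, 5, 3, 2, 2].
The maximum is 5; one witness is 16, 23, 30, 37, 39 at positions 1,2,4,6,8.

5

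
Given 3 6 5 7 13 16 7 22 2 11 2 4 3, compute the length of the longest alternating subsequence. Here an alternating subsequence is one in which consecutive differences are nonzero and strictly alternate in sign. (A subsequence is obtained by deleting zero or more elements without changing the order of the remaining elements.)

11

Track the best alternating length ending on an up-step vs a down-step at each position: up/down = 1/1, 2/1, 2/3, 4/1, 4/1, 4/1, 4/5, 6/1, 1/7, 8/7, 1/9, 10/9, 10/11.
The maximum over both is 11; one such subsequence is 3, 6, 5, 13, 7, 22, 2, 11, 2, 4, 3.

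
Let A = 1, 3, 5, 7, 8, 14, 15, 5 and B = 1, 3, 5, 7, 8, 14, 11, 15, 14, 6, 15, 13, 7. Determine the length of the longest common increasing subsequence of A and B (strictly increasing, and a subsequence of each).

7

For each value that appears in both, track the longest common increasing run ending there.
The best achievable length is 7; one witness is 1, 3, 5, 7, 8, 14, 15 (A-positions 1,2,3,4,5,6,7, B-positions 1,2,3,4,5,6,8).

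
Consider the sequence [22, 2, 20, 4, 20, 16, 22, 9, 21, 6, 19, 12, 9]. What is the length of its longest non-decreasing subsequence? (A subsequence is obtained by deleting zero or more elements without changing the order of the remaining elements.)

4

Scanning left to right, the best length ending at each element is: 22→1, 2→1, 20→2, 4→2, 20→3, 16→3, 22→4, 9→3, 21→4, 6→3, 19→4, 12→4, 9→4.
So the longest non-decreasing subsequence has length 4, e.g. 2, 20, 20, 22.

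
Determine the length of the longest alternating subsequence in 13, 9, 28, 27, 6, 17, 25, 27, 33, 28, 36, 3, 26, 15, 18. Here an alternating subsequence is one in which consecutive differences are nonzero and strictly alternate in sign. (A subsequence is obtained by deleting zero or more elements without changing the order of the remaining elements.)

A longest alternating subsequence is 13, 9, 28, 27, 33, 28, 36, 3, 26, 15, 18 (positions 1,2,3,4,9,10,11,12,13,14,15); its 10 consecutive differences strictly alternate in sign, and length 11 is optimal.

11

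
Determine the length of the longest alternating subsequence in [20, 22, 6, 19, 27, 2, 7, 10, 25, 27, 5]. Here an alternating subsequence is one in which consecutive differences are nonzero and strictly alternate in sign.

Track the best alternating length ending on an up-step vs a down-step at each position: up/down = 1/1, 2/1, 1/3, 4/3, 4/1, 1/5, 6/5, 6/5, 6/5, 6/1, 6/7.
The maximum over both is 7; one such subsequence is 20, 22, 6, 19, 2, 7, 5.

7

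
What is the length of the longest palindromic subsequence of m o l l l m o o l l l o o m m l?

Using dp[i][j] = 2 + dp[i+1][j−1] if the ends match, else max(dp[i+1][j], dp[i][j−1]):
dp[1][16] = 12. A witness is mollloolllom at positions 1,2,3,4,5,7,8,9,10,11,13,15.

12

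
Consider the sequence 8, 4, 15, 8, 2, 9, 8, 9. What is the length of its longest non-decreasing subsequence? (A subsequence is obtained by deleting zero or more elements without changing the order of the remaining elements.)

4

Let dp[i] be the longest non-decreasing subsequence ending at position i. Then dp = [1, 1, 2, 2, 1, 3, 3, 4].
The maximum is 4; one witness is 8, 8, 9, 9 at positions 1,4,6,8.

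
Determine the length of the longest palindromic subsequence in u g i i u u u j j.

Using dp[i][j] = 2 + dp[i+1][j−1] if the ends match, else max(dp[i+1][j], dp[i][j−1]):
dp[1][9] = 4. A witness is uuuu at positions 1,5,6,7.

4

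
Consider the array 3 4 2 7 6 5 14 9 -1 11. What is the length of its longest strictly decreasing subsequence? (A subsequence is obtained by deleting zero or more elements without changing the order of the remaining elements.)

Scanning left to right, the best length ending at each element is: 3→1, 4→1, 2→2, 7→1, 6→2, 5→3, 14→1, 9→2, -1→4, 11→2.
So the longest decreasing subsequence has length 4, e.g. 7, 6, 5, -1.

4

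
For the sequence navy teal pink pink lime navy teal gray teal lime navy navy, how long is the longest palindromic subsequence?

One longest palindromic subsequence is navy navy teal gray teal navy navy (positions 1,6,7,8,9,11,12); it reads the same forward and backward, and the interval DP gives dp[1][12] = 7.

7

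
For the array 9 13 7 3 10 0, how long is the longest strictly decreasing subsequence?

Let dp[i] be the longest decreasing subsequence ending at position i. Then dp = [1, 1, 2, 3, 2, 4].
The maximum is 4; one witness is 9, 7, 3, 0 at positions 1,3,4,6.

4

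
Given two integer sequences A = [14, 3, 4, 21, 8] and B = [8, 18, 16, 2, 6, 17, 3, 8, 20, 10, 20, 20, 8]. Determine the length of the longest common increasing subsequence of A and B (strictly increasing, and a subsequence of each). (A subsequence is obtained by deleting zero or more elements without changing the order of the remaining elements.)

2

A longest common strictly increasing subsequence is 3, 8 (length 2); it appears in order in both A and B, and no longer such subsequence exists.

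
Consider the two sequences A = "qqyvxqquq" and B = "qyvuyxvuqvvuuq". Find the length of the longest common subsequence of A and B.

A longest common subsequence is qyvxquq (length 7); the LCS DP confirms no longer common subsequence exists.

7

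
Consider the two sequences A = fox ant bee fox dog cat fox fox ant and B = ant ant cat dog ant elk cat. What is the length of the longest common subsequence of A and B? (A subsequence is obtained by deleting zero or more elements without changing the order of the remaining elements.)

3

Backtracking the LCS table gives one alignment: ant (A2,B2) → dog (A5,B4) → cat (A6,B7).
So the longest common subsequence has length 3.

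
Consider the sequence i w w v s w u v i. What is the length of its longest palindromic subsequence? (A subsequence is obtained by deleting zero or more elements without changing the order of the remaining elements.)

One longest palindromic subsequence is ivuvi (positions 1,4,7,8,9); it reads the same forward and backward, and the interval DP gives dp[1][9] = 5.

5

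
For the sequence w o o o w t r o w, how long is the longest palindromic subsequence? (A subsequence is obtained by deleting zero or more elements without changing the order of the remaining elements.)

One longest palindromic subsequence is woooow (positions 1,2,3,4,8,9); it reads the same forward and backward, and the interval DP gives dp[1][9] = 6.

6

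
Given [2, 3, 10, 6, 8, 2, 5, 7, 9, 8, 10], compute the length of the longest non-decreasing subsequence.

6

Let dp[i] be the longest non-decreasing subsequence ending at position i. Then dp = [1, 2, 3, 3, 4, 2, 3, 4, 5, 5, 6].
The maximum is 6; one witness is 2, 3, 6, 8, 9, 10 at positions 1,2,4,5,9,11.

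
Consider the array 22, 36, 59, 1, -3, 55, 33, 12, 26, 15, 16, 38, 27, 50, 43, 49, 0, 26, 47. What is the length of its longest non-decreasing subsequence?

One longest non-decreasing subsequence is 1, 12, 15, 16, 38, 43, 49 (positions 4,8,10,11,12,15,16), of length 7; no longer one exists.

7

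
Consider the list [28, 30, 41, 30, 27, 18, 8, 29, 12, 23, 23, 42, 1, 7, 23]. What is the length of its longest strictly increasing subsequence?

One longest increasing subsequence is 28, 30, 41, 42 (positions 1,2,3,12), of length 4; no longer one exists.

4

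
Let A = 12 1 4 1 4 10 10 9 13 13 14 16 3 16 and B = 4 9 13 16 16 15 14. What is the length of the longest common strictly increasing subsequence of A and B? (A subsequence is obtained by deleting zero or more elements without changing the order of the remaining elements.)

For each value that appears in both, track the longest common increasing run ending there.
The best achievable length is 4; one witness is 4, 9, 13, 16 (A-positions 3,8,9,12, B-positions 1,2,3,4).

4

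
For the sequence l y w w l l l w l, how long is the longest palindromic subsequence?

7

One longest palindromic subsequence is lwlllwl (positions 1,3,5,6,7,8,9); it reads the same forward and backward, and the interval DP gives dp[1][9] = 7.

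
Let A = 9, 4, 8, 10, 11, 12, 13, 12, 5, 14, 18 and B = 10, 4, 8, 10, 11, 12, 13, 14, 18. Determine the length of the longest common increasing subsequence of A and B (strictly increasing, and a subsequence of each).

A longest common strictly increasing subsequence is 4, 8, 10, 11, 12, 13, 14, 18 (length 8); it appears in order in both A and B, and no longer such subsequence exists.

8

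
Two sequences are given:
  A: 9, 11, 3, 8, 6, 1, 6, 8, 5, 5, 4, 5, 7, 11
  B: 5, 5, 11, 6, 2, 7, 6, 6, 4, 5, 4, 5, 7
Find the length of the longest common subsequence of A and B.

7

A longest common subsequence is 11, 6, 6, 5, 4, 5, 7 (length 7); the LCS DP confirms no longer common subsequence exists.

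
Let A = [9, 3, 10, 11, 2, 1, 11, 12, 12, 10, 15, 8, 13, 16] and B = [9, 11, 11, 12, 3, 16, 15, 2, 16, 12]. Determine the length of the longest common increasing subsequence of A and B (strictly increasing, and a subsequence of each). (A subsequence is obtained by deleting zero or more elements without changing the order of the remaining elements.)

A longest common strictly increasing subsequence is 9, 11, 12, 15, 16 (length 5); it appears in order in both A and B, and no longer such subsequence exists.

5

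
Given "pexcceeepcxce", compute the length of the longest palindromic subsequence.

9

Using dp[i][j] = 2 + dp[i+1][j−1] if the ends match, else max(dp[i+1][j], dp[i][j−1]):
dp[1][13] = 9. A witness is ecceeecce at positions 2,4,5,6,7,8,10,12,13.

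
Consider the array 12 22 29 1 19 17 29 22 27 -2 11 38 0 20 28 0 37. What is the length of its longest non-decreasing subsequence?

Scanning left to right, the best length ending at each element is: 12→1, 22→2, 29→3, 1→1, 19→2, 17→2, 29→4, 22→3, 27→4, -2→1, 11→2, 38→5, 0→2, 20→3, 28→5, 0→3, 37→6.
So the longest non-decreasing subsequence has length 6, e.g. 12, 22, 22, 27, 28, 37.

6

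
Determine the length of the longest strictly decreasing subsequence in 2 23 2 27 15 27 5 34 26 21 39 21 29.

Let dp[i] be the longest decreasing subsequence ending at position i. Then dp = [1, 1, 2, 1, 2, 1, 3, 1, 2, 3, 1, 3, 2].
The maximum is 3; one witness is 23, 15, 5 at positions 2,5,7.

3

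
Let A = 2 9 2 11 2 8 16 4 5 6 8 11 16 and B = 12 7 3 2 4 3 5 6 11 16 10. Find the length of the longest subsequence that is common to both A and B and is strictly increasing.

A longest common strictly increasing subsequence is 2, 4, 5, 6, 11, 16 (length 6); it appears in order in both A and B, and no longer such subsequence exists.

6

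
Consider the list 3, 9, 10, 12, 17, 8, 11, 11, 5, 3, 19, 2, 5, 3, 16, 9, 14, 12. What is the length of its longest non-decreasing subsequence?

Let dp[i] be the longest non-decreasing subsequence ending at position i. Then dp = [1, 2, 3, 4, 5, 2, 4, 5, 2, 2, 6, 1, 3, 3, 6, 4, 6, 6].
The maximum is 6; one witness is 3, 9, 10, 12, 17, 19 at positions 1,2,3,4,5,11.

6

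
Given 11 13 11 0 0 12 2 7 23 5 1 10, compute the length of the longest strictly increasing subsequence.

Let dp[i] be the longest increasing subsequence ending at position i. Then dp = [1, 2, 1, 1, 1, 2, 2, 3, 4, 3, 2, 4].
The maximum is 4; one witness is 0, 2, 7, 23 at positions 4,7,8,9.

4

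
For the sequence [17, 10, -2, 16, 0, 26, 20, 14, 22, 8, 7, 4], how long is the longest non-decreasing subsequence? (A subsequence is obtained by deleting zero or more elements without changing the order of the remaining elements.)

Let dp[i] be the longest non-decreasing subsequence ending at position i. Then dp = [1, 1, 1, 2, 2, 3, 3, 3, 4, 3, 3, 3].
The maximum is 4; one witness is 10, 16, 20, 22 at positions 2,4,7,9.

4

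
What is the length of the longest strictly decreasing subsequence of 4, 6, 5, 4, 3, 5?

One longest decreasing subsequence is 6, 5, 4, 3 (positions 2,3,4,5), of length 4; no longer one exists.

4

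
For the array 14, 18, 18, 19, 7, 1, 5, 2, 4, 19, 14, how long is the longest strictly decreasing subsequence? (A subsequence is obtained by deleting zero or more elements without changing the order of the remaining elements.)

4

Let dp[i] be the longest decreasing subsequence ending at position i. Then dp = [1, 1, 1, 1, 2, 3, 3, 4, 4, 1, 2].
The maximum is 4; one witness is 14, 7, 5, 2 at positions 1,5,7,8.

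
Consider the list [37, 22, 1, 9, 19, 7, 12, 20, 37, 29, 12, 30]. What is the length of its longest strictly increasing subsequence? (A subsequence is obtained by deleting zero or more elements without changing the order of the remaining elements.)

Scanning left to right, the best length ending at each element is: 37→1, 22→1, 1→1, 9→2, 19→3, 7→2, 12→3, 20→4, 37→5, 29→5, 12→3, 30→6.
So the longest increasing subsequence has length 6, e.g. 1, 9, 19, 20, 29, 30.

6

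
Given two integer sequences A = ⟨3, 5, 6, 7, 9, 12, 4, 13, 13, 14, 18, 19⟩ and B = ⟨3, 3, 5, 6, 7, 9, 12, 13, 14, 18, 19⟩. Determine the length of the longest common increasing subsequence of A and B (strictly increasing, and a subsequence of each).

For each value that appears in both, track the longest common increasing run ending there.
The best achievable length is 10; one witness is 3, 5, 6, 7, 9, 12, 13, 14, 18, 19 (A-positions 1,2,3,4,5,6,8,10,11,12, B-positions 1,3,4,5,6,7,8,9,10,11).

10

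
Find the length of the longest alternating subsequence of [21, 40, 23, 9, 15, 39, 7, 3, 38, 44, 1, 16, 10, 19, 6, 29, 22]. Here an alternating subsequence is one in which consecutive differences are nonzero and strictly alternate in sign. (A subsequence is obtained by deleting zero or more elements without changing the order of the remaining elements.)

13

Track the best alternating length ending on an up-step vs a down-step at each position: up/down = 1/1, 2/1, 2/3, 1/3, 4/3, 4/3, 1/5, 1/5, 6/5, 6/1, 1/7, 8/7, 8/9, 10/7, 8/11, 12/7, 12/13.
The maximum over both is 13; one such subsequence is 21, 40, 9, 15, 7, 38, 1, 16, 10, 19, 6, 29, 22.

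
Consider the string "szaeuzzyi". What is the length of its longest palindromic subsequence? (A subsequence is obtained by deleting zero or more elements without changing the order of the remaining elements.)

One longest palindromic subsequence is zzz (positions 2,6,7); it reads the same forward and backward, and the interval DP gives dp[1][9] = 3.

3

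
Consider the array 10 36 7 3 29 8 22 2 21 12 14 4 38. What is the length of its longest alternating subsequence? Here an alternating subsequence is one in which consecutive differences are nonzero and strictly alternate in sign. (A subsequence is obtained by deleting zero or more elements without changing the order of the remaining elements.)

12

Track the best alternating length ending on an up-step vs a down-step at each position: up/down = 1/1, 2/1, 1/3, 1/3, 4/3, 4/5, 6/5, 1/7, 8/7, 8/9, 10/9, 8/11, 12/1.
The maximum over both is 12; one such subsequence is 10, 36, 7, 29, 8, 22, 2, 21, 12, 14, 4, 38.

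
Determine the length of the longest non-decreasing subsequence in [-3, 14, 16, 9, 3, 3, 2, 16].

One longest non-decreasing subsequence is -3, 14, 16, 16 (positions 1,2,3,8), of length 4; no longer one exists.

4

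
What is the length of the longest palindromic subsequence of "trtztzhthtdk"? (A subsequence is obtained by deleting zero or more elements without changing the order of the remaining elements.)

One longest palindromic subsequence is ttztztt (positions 1,3,4,5,6,8,10); it reads the same forward and backward, and the interval DP gives dp[1][12] = 7.

7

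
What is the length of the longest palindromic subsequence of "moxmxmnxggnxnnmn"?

Using dp[i][j] = 2 + dp[i+1][j−1] if the ends match, else max(dp[i+1][j], dp[i][j−1]):
dp[1][16] = 8. A witness is mnxggxnm at positions 6,7,8,9,10,12,14,15.

8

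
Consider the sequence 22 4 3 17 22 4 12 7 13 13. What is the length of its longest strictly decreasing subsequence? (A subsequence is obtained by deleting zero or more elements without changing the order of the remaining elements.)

4

Scanning left to right, the best length ending at each element is: 22→1, 4→2, 3→3, 17→2, 22→1, 4→3, 12→3, 7→4, 13→3, 13→3.
So the longest decreasing subsequence has length 4, e.g. 22, 17, 12, 7.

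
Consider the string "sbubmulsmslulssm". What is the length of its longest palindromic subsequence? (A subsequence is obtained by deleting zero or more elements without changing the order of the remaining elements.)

9

One longest palindromic subsequence is msslulssm (positions 5,8,10,11,12,13,14,15,16); it reads the same forward and backward, and the interval DP gives dp[1][16] = 9.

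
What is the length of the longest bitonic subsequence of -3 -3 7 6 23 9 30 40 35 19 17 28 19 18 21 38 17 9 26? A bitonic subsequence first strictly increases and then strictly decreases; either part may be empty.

11

One longest bitonic subsequence is -3, 7, 23, 30, 40, 35, 28, 19, 18, 17, 9 (positions 1,3,5,7,8,9,12,13,14,17,18): it rises to 40 then falls. Length 11 is optimal.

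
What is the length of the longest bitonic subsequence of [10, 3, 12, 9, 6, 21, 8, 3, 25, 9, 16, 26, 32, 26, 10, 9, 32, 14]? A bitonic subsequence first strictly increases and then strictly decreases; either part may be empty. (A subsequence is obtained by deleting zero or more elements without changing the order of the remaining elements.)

10

One longest bitonic subsequence is 3, 6, 8, 9, 16, 26, 32, 26, 10, 9 (positions 2,5,7,10,11,12,13,14,15,16): it rises to 32 then falls. Length 10 is optimal.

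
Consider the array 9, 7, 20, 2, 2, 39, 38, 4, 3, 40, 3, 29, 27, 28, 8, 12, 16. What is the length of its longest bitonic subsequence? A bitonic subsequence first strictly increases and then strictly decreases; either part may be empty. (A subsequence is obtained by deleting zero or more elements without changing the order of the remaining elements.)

One longest bitonic subsequence is 9, 20, 39, 38, 29, 28, 16 (positions 1,3,6,7,12,14,17): it rises to 39 then falls. Length 7 is optimal.

7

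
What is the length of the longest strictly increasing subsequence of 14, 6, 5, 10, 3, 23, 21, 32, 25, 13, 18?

One longest increasing subsequence is 6, 10, 23, 32 (positions 2,4,6,8), of length 4; no longer one exists.

4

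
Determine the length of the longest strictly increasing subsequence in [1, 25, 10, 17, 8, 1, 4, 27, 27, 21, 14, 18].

4

Let dp[i] be the longest increasing subsequence ending at position i. Then dp = [1, 2, 2, 3, 2, 1, 2, 4, 4, 4, 3, 4].
The maximum is 4; one witness is 1, 10, 17, 27 at positions 1,3,4,8.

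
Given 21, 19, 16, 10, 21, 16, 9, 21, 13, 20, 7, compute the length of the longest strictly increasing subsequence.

Let dp[i] be the longest increasing subsequence ending at position i. Then dp = [1, 1, 1, 1, 2, 2, 1, 3, 2, 3, 1].
The maximum is 3; one witness is 10, 16, 21 at positions 4,6,8.

3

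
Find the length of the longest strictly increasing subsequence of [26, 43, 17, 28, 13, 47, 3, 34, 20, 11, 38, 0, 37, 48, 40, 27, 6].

5

Scanning left to right, the best length ending at each element is: 26→1, 43→2, 17→1, 28→2, 13→1, 47→3, 3→1, 34→3, 20→2, 11→2, 38→4, 0→1, 37→4, 48→5, 40→5, 27→3, 6→2.
So the longest increasing subsequence has length 5, e.g. 26, 28, 34, 38, 48.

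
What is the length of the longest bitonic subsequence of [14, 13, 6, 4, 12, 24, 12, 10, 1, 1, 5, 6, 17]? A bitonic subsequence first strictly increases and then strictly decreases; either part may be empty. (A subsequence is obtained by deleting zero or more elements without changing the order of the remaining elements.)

6

Let inc[i] be the LIS ending at i and dec[i] the longest strictly decreasing subsequence starting at i. inc = [1, 1, 1, 1, 2, 3, 2, 2, 1, 1, 2, 3, 4], dec = [5, 4, 3, 2, 3, 4, 3, 2, 1, 1, 1, 1, 1].
max_i inc[i]+dec[i]−1 = 6, with one witness 6, 12, 24, 12, 10, 6.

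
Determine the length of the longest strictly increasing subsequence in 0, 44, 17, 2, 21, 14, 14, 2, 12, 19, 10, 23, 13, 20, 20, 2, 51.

6

Scanning left to right, the best length ending at each element is: 0→1, 44→2, 17→2, 2→2, 21→3, 14→3, 14→3, 2→2, 12→3, 19→4, 10→3, 23→5, 13→4, 20→5, 20→5, 2→2, 51→6.
So the longest increasing subsequence has length 6, e.g. 0, 2, 14, 19, 23, 51.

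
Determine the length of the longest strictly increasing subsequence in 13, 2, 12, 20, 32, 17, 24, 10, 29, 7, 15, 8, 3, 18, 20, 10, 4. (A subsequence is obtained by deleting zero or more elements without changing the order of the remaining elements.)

Scanning left to right, the best length ending at each element is: 13→1, 2→1, 12→2, 20→3, 32→4, 17→3, 24→4, 10→2, 29→5, 7→2, 15→3, 8→3, 3→2, 18→4, 20→5, 10→4, 4→3.
So the longest increasing subsequence has length 5, e.g. 2, 12, 20, 24, 29.

5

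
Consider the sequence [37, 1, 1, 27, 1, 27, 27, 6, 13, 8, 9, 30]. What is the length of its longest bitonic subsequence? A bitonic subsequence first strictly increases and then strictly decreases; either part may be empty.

Let inc[i] be the LIS ending at i and dec[i] the longest strictly decreasing subsequence starting at i. inc = [1, 1, 1, 2, 1, 2, 2, 2, 3, 3, 4, 5], dec = [4, 1, 1, 3, 1, 3, 3, 1, 2, 1, 1, 1].
max_i inc[i]+dec[i]−1 = 5, with one witness 1, 6, 8, 9, 30.

5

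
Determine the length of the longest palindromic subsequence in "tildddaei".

5

Using dp[i][j] = 2 + dp[i+1][j−1] if the ends match, else max(dp[i+1][j], dp[i][j−1]):
dp[1][9] = 5. A witness is idddi at positions 2,4,5,6,9.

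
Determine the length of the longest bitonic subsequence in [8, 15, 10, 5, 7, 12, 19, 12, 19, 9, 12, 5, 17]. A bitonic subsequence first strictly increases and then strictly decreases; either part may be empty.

Let inc[i] be the LIS ending at i and dec[i] the longest strictly decreasing subsequence starting at i. inc = [1, 2, 2, 1, 2, 3, 4, 3, 4, 3, 4, 1, 5], dec = [3, 4, 3, 1, 2, 3, 4, 3, 3, 2, 2, 1, 1].
max_i inc[i]+dec[i]−1 = 7, with one witness 8, 10, 12, 19, 12, 9, 5.

7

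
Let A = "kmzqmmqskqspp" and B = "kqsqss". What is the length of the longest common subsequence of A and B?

5

A longest common subsequence is kqqss (length 5); the LCS DP confirms no longer common subsequence exists.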